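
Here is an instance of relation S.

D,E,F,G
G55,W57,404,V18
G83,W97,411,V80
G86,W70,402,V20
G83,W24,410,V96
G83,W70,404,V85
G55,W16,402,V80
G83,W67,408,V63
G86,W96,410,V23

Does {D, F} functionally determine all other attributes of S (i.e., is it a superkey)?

Yes

All 8 rows have distinct {D, F} values, so {D, F} → (all attributes) holds and {D, F} is a superkey.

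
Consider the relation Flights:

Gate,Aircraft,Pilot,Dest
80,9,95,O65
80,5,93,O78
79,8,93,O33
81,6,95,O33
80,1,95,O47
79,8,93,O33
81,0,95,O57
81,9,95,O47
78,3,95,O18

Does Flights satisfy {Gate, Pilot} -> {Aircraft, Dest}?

(Gate=80, Pilot=95): 2 rows → {Aircraft,Dest} takes values {(9, O65), (1, O47)} — violation
(Gate=80, Pilot=93): 1 row → {Aircraft,Dest} = (5, O78) ✓
(Gate=79, Pilot=93): 2 rows → {Aircraft,Dest} = (8, O33), (8, O33) ✓
(Gate=81, Pilot=95): 3 rows → {Aircraft,Dest} takes values {(6, O33), (0, O57), (9, O47)} — violation
(Gate=78, Pilot=95): 1 row → {Aircraft,Dest} = (3, O18) ✓
Two rows agree on {Gate, Pilot} but differ on {Aircraft, Dest}, so {Gate, Pilot} -> {Aircraft, Dest} does not hold.

No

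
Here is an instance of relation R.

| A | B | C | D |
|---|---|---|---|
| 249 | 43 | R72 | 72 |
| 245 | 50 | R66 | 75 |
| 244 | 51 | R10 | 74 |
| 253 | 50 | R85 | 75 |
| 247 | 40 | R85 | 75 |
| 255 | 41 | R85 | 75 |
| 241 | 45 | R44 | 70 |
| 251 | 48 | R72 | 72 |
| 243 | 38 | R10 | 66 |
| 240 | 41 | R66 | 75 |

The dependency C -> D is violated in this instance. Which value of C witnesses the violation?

C=R72: 2 rows → D = 72, 72 ✓
C=R66: 2 rows → D = 75, 75 ✓
C=R10: 2 rows → D takes values {74, 66} — violation
C=R85: 3 rows → D = 75, 75, 75 ✓
C=R44: 1 row → D = 70 ✓
The only C value with inconsistent D is C=R10.

R10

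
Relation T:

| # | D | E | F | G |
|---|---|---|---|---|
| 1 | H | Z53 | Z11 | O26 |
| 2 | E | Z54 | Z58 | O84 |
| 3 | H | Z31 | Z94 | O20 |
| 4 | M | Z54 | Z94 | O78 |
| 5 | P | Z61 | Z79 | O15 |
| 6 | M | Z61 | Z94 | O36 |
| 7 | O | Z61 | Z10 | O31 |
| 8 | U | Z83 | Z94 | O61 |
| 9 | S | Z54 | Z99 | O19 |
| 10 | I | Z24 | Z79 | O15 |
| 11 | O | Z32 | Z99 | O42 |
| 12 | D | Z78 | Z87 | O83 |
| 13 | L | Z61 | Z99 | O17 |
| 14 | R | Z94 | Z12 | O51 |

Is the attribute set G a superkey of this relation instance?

No

Rows 5 and 10 have the same G value G=O15 but are distinct tuples, so G does not determine every attribute — not a superkey.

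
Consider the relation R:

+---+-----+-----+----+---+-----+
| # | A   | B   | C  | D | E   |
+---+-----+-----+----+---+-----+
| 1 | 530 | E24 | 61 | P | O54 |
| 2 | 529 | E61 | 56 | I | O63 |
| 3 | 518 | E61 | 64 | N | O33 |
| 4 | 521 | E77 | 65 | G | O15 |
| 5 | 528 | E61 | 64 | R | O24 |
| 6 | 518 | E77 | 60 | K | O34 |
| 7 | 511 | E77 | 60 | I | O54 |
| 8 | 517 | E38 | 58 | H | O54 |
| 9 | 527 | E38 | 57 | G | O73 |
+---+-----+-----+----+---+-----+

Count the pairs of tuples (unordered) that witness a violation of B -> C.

5

B=E61: violating pairs (2,3), (2,5) — 2 pairs.
B=E77: violating pairs (4,6), (4,7) — 2 pairs.
B=E38: violating pairs (8,9) — 1 pair.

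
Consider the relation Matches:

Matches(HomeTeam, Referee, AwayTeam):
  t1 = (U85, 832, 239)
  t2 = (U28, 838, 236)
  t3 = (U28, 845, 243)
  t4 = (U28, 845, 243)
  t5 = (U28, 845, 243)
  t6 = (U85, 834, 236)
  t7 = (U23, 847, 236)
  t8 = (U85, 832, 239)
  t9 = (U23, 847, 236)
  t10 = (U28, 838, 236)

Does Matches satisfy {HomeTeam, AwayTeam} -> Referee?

(HomeTeam=U85, AwayTeam=239): rows 1, 8 → Referee = 832, 832 ✓
(HomeTeam=U28, AwayTeam=236): rows 2, 10 → Referee = 838, 838 ✓
(HomeTeam=U28, AwayTeam=243): rows 3, 4, 5 → Referee = 845, 845, 845 ✓
(HomeTeam=U85, AwayTeam=236): row 6 → Referee = 834 ✓
(HomeTeam=U23, AwayTeam=236): rows 7, 9 → Referee = 847, 847 ✓
Every {HomeTeam, AwayTeam} value is associated with a single Referee value, so {HomeTeam, AwayTeam} -> Referee holds.

Yes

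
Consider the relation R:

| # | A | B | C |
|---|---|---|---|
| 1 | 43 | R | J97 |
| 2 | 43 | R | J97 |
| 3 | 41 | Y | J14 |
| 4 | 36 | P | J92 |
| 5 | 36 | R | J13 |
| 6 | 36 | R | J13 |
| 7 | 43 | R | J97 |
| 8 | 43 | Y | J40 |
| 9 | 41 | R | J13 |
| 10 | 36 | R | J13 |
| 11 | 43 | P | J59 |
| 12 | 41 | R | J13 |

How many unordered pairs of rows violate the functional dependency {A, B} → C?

0

(A=43, B=R): all 3 rows agree on C — 0 pairs.
(A=36, B=R): all 3 rows agree on C — 0 pairs.
(A=41, B=R): all 2 rows agree on C — 0 pairs.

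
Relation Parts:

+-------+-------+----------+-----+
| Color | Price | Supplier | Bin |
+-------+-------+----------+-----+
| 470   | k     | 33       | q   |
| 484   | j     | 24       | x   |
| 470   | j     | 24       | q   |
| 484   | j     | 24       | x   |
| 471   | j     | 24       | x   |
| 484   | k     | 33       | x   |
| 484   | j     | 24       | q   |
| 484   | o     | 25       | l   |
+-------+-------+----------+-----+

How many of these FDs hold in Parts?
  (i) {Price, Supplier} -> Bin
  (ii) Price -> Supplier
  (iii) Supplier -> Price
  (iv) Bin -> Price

2

(i) {Price, Supplier} -> Bin: (Price=k, Supplier=33): 2 rows → Bin takes values {q, x} — violation; (Price=j, Supplier=24): 5 rows → Bin takes values {x, q} — violation — fails.
(ii) Price -> Supplier: every LHS value maps to a single RHS value — holds.
(iii) Supplier -> Price: every LHS value maps to a single RHS value — holds.
(iv) Bin -> Price: Bin=q: 3 rows → Price takes values {k, j} — violation; Bin=x: 4 rows → Price takes values {j, k} — violation — fails.
2 of the 4 dependencies hold.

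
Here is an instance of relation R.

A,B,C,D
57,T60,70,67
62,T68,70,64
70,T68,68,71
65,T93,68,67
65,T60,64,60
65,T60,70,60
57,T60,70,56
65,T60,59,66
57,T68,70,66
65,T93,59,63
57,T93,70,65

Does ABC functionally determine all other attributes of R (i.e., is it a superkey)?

Two distinct rows share (A=57, B=T60, C=70), so ABC does not determine every attribute — not a superkey.

No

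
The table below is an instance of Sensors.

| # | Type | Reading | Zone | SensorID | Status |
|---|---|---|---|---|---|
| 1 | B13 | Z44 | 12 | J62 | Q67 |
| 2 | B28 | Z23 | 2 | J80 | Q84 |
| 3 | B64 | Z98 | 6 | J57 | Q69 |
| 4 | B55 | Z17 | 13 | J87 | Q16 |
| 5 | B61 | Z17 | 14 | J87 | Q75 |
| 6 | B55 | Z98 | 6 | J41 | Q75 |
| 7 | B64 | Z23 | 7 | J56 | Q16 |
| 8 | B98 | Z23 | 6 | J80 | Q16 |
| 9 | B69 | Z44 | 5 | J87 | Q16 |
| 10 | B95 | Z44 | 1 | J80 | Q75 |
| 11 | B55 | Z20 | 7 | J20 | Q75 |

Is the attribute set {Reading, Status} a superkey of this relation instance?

Rows 7 and 8 have the same {Reading, Status} value (Reading=Z23, Status=Q16) but are distinct tuples, so {Reading, Status} does not determine every attribute — not a superkey.

No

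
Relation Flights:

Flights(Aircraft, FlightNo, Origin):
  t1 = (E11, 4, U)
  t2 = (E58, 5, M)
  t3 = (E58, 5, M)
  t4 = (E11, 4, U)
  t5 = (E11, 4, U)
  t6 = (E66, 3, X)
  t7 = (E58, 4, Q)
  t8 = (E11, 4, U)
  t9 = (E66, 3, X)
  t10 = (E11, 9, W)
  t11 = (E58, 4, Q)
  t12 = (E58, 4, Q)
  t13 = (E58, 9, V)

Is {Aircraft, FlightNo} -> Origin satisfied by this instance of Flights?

(Aircraft=E11, FlightNo=4): rows 1, 4, 5, 8 → Origin = U, U, U, U ✓
(Aircraft=E58, FlightNo=5): rows 2, 3 → Origin = M, M ✓
(Aircraft=E66, FlightNo=3): rows 6, 9 → Origin = X, X ✓
(Aircraft=E58, FlightNo=4): rows 7, 11, 12 → Origin = Q, Q, Q ✓
(Aircraft=E11, FlightNo=9): row 10 → Origin = W ✓
(Aircraft=E58, FlightNo=9): row 13 → Origin = V ✓
Every {Aircraft, FlightNo} value is associated with a single Origin value, so {Aircraft, FlightNo} -> Origin holds.

Yes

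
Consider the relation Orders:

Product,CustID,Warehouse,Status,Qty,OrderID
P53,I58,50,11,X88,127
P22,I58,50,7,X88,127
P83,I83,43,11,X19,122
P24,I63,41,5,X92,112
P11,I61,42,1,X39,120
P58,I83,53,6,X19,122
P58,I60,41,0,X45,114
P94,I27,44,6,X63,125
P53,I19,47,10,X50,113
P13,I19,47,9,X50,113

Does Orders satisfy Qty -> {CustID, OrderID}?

Qty=X88: 2 rows → {CustID,OrderID} = (I58, 127), (I58, 127) ✓
Qty=X19: 2 rows → {CustID,OrderID} = (I83, 122), (I83, 122) ✓
Qty=X92: 1 row → {CustID,OrderID} = (I63, 112) ✓
Qty=X39: 1 row → {CustID,OrderID} = (I61, 120) ✓
Qty=X45: 1 row → {CustID,OrderID} = (I60, 114) ✓
Qty=X63: 1 row → {CustID,OrderID} = (I27, 125) ✓
Qty=X50: 2 rows → {CustID,OrderID} = (I19, 113), (I19, 113) ✓
Every Qty value is associated with a single {CustID, OrderID} value, so Qty -> {CustID, OrderID} holds.

Yes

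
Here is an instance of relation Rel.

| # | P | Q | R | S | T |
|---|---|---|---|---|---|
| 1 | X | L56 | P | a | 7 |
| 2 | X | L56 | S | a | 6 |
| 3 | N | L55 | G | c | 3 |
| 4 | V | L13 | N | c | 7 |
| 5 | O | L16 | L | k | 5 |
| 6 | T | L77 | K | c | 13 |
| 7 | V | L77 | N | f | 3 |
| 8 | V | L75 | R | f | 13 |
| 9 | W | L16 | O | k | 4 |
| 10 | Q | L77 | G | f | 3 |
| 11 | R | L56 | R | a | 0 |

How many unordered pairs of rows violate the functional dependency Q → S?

2

Q=L56: all 3 rows agree on S — 0 pairs.
Q=L16: all 2 rows agree on S — 0 pairs.
Q=L77: violating pairs (6,7), (6,10) — 2 pairs.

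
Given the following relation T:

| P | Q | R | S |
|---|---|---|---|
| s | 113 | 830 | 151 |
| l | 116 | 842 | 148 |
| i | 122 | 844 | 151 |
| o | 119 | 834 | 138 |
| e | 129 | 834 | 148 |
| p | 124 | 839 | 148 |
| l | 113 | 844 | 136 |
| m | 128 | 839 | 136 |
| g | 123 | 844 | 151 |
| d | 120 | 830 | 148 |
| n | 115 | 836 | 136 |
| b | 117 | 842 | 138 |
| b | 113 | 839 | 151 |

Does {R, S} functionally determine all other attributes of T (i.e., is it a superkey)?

Two distinct rows share (R=844, S=151), so {R, S} does not determine every attribute — not a superkey.

No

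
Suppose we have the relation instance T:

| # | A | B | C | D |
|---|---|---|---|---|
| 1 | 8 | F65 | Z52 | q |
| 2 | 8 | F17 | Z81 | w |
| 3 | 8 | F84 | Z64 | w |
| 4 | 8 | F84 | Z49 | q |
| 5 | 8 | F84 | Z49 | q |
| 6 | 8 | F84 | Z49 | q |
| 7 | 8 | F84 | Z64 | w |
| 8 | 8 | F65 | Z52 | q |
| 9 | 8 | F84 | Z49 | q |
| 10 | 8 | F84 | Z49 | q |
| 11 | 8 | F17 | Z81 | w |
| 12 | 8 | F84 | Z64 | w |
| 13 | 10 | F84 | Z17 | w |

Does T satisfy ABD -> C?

Yes

(A=8, B=F65, D=q): rows 1, 8 → C = Z52, Z52 ✓
(A=8, B=F17, D=w): rows 2, 11 → C = Z81, Z81 ✓
(A=8, B=F84, D=w): rows 3, 7, 12 → C = Z64, Z64, Z64 ✓
(A=8, B=F84, D=q): rows 4, 5, 6, 9, 10 → C = Z49, Z49, Z49, Z49, Z49 ✓
(A=10, B=F84, D=w): row 13 → C = Z17 ✓
Every ABD value is associated with a single C value, so ABD -> C holds.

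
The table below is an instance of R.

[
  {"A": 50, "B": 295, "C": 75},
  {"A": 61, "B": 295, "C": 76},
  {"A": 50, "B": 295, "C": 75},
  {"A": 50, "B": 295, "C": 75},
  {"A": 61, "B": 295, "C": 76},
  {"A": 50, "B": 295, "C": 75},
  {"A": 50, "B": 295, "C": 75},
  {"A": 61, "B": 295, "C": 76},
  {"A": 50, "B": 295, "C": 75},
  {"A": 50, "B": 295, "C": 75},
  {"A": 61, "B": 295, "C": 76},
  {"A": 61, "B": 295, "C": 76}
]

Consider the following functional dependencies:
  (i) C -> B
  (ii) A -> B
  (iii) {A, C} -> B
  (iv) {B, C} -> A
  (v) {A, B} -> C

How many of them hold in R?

5

(i) C -> B: every LHS value maps to a single RHS value — holds.
(ii) A -> B: every LHS value maps to a single RHS value — holds.
(iii) {A, C} -> B: every LHS value maps to a single RHS value — holds.
(iv) {B, C} -> A: every LHS value maps to a single RHS value — holds.
(v) {A, B} -> C: every LHS value maps to a single RHS value — holds.
5 of the 5 dependencies hold.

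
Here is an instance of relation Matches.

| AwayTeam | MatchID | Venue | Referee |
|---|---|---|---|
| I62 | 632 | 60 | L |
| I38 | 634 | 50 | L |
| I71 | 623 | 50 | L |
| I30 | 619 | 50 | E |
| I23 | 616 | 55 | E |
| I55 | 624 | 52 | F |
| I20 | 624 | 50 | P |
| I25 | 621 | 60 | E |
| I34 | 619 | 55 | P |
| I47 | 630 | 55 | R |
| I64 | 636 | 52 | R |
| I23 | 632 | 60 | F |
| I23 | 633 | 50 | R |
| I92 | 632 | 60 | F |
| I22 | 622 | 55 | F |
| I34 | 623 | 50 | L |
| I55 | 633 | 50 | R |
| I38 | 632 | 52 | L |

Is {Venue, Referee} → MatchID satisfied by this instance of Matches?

No

(Venue=60, Referee=L): 1 row → MatchID = 632 ✓
(Venue=50, Referee=L): 3 rows → MatchID takes values {634, 623} — violation
(Venue=50, Referee=E): 1 row → MatchID = 619 ✓
(Venue=55, Referee=E): 1 row → MatchID = 616 ✓
(Venue=52, Referee=F): 1 row → MatchID = 624 ✓
(Venue=50, Referee=P): 1 row → MatchID = 624 ✓
(Venue=60, Referee=E): 1 row → MatchID = 621 ✓
(Venue=55, Referee=P): 1 row → MatchID = 619 ✓
(Venue=55, Referee=R): 1 row → MatchID = 630 ✓
(Venue=52, Referee=R): 1 row → MatchID = 636 ✓
(Venue=60, Referee=F): 2 rows → MatchID = 632, 632 ✓
(Venue=50, Referee=R): 2 rows → MatchID = 633, 633 ✓
(Venue=55, Referee=F): 1 row → MatchID = 622 ✓
(Venue=52, Referee=L): 1 row → MatchID = 632 ✓
Two rows agree on {Venue, Referee} but differ on MatchID, so {Venue, Referee} → MatchID does not hold.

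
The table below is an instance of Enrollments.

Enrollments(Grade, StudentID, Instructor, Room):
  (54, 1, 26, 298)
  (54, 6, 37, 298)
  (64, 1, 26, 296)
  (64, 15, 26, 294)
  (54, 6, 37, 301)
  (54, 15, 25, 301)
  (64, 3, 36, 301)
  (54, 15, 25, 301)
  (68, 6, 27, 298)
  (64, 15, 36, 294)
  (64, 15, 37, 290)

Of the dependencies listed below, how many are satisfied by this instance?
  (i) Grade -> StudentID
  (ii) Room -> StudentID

0

(i) Grade -> StudentID: Grade=54: 5 rows → StudentID takes values {1, 6, 15} — violation; Grade=64: 5 rows → StudentID takes values {1, 15, 3} — violation — fails.
(ii) Room -> StudentID: Room=298: 3 rows → StudentID takes values {1, 6} — violation; Room=301: 4 rows → StudentID takes values {6, 15, 3} — violation — fails.
None of the 2 dependencies hold.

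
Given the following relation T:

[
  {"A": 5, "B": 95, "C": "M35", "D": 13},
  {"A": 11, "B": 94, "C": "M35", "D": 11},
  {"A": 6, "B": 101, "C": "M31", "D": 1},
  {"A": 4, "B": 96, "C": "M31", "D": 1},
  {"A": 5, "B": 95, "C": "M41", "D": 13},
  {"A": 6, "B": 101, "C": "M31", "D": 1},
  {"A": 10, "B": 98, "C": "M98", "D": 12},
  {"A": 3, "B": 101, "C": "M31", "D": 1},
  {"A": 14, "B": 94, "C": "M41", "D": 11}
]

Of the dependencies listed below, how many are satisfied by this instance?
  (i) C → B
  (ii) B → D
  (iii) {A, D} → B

2

(i) C → B: C=M35: 2 rows → B takes values {95, 94} — violation; C=M31: 4 rows → B takes values {101, 96} — violation; C=M41: 2 rows → B takes values {95, 94} — violation — fails.
(ii) B → D: every LHS value maps to a single RHS value — holds.
(iii) {A, D} → B: every LHS value maps to a single RHS value — holds.
2 of the 3 dependencies hold.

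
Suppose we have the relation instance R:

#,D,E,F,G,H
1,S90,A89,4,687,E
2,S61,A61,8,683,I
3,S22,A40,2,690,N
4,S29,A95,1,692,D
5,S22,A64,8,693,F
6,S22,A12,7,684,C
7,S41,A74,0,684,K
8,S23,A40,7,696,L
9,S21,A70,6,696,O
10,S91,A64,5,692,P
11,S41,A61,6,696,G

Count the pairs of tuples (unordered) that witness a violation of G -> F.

G=692: violating pairs (4,10) — 1 pair.
G=684: violating pairs (6,7) — 1 pair.
G=696: violating pairs (8,9), (8,11) — 2 pairs.

4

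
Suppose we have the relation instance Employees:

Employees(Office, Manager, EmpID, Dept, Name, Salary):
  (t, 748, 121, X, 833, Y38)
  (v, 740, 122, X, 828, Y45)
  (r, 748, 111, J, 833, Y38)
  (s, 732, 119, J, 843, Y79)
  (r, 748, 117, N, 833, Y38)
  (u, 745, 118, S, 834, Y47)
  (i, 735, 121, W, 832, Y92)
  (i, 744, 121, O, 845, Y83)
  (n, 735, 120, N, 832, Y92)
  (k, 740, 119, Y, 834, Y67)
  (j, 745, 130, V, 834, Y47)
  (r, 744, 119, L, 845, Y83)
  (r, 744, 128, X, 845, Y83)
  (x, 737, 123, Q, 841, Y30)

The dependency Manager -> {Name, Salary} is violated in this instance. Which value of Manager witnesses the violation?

740

Manager=748: 3 rows → {Name,Salary} = (833, Y38), (833, Y38), (833, Y38) ✓
Manager=740: 2 rows → {Name,Salary} takes values {(828, Y45), (834, Y67)} — violation
Manager=732: 1 row → {Name,Salary} = (843, Y79) ✓
Manager=745: 2 rows → {Name,Salary} = (834, Y47), (834, Y47) ✓
Manager=735: 2 rows → {Name,Salary} = (832, Y92), (832, Y92) ✓
Manager=744: 3 rows → {Name,Salary} = (845, Y83), (845, Y83), (845, Y83) ✓
Manager=737: 1 row → {Name,Salary} = (841, Y30) ✓
The only Manager value with inconsistent RHS is Manager=740.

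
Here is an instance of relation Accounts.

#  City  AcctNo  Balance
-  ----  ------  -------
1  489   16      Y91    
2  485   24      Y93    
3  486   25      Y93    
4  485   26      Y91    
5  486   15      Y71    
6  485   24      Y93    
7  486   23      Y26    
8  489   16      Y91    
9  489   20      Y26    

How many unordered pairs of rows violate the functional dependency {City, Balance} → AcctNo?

(City=489, Balance=Y91): all 2 rows agree on AcctNo — 0 pairs.
(City=485, Balance=Y93): all 2 rows agree on AcctNo — 0 pairs.

0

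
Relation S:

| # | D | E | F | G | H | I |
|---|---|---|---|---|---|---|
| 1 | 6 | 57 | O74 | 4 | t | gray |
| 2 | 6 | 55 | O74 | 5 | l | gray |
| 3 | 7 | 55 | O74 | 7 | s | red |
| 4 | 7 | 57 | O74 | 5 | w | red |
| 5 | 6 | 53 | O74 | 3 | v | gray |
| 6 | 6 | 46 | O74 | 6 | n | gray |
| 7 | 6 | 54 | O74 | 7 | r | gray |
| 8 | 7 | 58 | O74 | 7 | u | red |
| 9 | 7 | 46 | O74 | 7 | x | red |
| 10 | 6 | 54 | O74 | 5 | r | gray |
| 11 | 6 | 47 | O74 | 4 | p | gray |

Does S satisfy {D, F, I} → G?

(D=6, F=O74, I=gray): rows 1, 2, 5, 6, 7, 10, 11 → G takes values {4, 5, 3, 6, 7} — violation
(D=7, F=O74, I=red): rows 3, 4, 8, 9 → G takes values {7, 5} — violation
Two rows agree on {D, F, I} but differ on G, so {D, F, I} → G does not hold.

No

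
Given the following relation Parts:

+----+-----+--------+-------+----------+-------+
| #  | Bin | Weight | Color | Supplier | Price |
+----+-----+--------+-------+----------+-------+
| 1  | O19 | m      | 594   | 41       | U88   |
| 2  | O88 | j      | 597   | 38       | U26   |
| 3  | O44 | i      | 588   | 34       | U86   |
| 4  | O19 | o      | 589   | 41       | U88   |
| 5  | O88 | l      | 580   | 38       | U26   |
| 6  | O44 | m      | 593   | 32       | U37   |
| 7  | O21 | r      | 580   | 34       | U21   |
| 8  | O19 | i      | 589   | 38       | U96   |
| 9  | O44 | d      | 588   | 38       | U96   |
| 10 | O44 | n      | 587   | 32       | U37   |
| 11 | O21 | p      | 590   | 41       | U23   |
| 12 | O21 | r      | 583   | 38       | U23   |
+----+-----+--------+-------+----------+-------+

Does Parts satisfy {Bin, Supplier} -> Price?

(Bin=O19, Supplier=41): rows 1, 4 → Price = U88, U88 ✓
(Bin=O88, Supplier=38): rows 2, 5 → Price = U26, U26 ✓
(Bin=O44, Supplier=34): row 3 → Price = U86 ✓
(Bin=O44, Supplier=32): rows 6, 10 → Price = U37, U37 ✓
(Bin=O21, Supplier=34): row 7 → Price = U21 ✓
(Bin=O19, Supplier=38): row 8 → Price = U96 ✓
(Bin=O44, Supplier=38): row 9 → Price = U96 ✓
(Bin=O21, Supplier=41): row 11 → Price = U23 ✓
(Bin=O21, Supplier=38): row 12 → Price = U23 ✓
Every {Bin, Supplier} value is associated with a single Price value, so {Bin, Supplier} -> Price holds.

Yes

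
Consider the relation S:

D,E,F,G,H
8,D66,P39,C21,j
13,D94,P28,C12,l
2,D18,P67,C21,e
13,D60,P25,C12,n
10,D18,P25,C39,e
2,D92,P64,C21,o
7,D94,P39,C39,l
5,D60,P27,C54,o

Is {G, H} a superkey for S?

All 8 rows have distinct {G, H} values, so {G, H} → (all attributes) holds and {G, H} is a superkey.

Yes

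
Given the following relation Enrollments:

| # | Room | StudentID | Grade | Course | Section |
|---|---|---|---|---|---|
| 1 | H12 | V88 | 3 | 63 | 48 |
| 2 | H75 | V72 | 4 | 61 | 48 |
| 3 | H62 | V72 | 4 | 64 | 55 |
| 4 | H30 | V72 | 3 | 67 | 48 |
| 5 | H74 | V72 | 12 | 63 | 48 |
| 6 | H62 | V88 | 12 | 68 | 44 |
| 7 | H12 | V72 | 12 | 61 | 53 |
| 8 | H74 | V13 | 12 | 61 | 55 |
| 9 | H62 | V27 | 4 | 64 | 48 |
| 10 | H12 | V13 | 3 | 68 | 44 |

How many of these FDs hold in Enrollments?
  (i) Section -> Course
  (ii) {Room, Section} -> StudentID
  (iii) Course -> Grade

(i) Section -> Course: Section=48: rows 1, 2, 4, 5, 9 → Course takes values {63, 61, 67, 64} — violation; Section=55: rows 3, 8 → Course takes values {64, 61} — violation — fails.
(ii) {Room, Section} -> StudentID: every LHS value maps to a single RHS value — holds.
(iii) Course -> Grade: Course=63: rows 1, 5 → Grade takes values {3, 12} — violation; Course=61: rows 2, 7, 8 → Grade takes values {4, 12} — violation; Course=68: rows 6, 10 → Grade takes values {12, 3} — violation — fails.
1 of the 3 dependencies holds.

1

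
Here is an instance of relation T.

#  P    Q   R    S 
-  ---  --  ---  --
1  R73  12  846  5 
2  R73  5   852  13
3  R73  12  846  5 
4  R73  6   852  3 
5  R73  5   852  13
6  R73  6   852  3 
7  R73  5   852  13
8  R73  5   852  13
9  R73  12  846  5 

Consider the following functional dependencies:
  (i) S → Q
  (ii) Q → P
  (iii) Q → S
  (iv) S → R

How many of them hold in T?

(i) S → Q: every LHS value maps to a single RHS value — holds.
(ii) Q → P: every LHS value maps to a single RHS value — holds.
(iii) Q → S: every LHS value maps to a single RHS value — holds.
(iv) S → R: every LHS value maps to a single RHS value — holds.
4 of the 4 dependencies hold.

4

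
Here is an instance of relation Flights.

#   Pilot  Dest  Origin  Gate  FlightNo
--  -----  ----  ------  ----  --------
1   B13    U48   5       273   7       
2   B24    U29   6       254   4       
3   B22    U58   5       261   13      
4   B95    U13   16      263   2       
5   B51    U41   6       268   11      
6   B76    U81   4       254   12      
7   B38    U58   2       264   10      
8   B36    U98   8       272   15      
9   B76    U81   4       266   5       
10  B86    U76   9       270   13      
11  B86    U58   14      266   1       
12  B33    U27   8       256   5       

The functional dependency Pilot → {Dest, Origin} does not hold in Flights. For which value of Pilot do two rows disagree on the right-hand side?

Pilot=B13: row 1 → {Dest,Origin} = (U48, 5) ✓
Pilot=B24: row 2 → {Dest,Origin} = (U29, 6) ✓
Pilot=B22: row 3 → {Dest,Origin} = (U58, 5) ✓
Pilot=B95: row 4 → {Dest,Origin} = (U13, 16) ✓
Pilot=B51: row 5 → {Dest,Origin} = (U41, 6) ✓
Pilot=B76: rows 6, 9 → {Dest,Origin} = (U81, 4), (U81, 4) ✓
Pilot=B38: row 7 → {Dest,Origin} = (U58, 2) ✓
Pilot=B36: row 8 → {Dest,Origin} = (U98, 8) ✓
Pilot=B86: rows 10, 11 → {Dest,Origin} takes values {(U76, 9), (U58, 14)} — violation
Pilot=B33: row 12 → {Dest,Origin} = (U27, 8) ✓
The only Pilot value with inconsistent RHS is Pilot=B86.

B86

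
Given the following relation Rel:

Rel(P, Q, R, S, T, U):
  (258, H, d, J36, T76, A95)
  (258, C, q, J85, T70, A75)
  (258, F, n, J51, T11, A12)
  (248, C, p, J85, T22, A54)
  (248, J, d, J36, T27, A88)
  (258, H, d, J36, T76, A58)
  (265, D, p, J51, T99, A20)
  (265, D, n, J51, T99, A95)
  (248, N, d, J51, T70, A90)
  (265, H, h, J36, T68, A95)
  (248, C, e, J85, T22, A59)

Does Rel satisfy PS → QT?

Yes

(P=258, S=J36): 2 rows → {Q,T} = (H, T76), (H, T76) ✓
(P=258, S=J85): 1 row → {Q,T} = (C, T70) ✓
(P=258, S=J51): 1 row → {Q,T} = (F, T11) ✓
(P=248, S=J85): 2 rows → {Q,T} = (C, T22), (C, T22) ✓
(P=248, S=J36): 1 row → {Q,T} = (J, T27) ✓
(P=265, S=J51): 2 rows → {Q,T} = (D, T99), (D, T99) ✓
(P=248, S=J51): 1 row → {Q,T} = (N, T70) ✓
(P=265, S=J36): 1 row → {Q,T} = (H, T68) ✓
Every PS value is associated with a single QT value, so PS → QT holds.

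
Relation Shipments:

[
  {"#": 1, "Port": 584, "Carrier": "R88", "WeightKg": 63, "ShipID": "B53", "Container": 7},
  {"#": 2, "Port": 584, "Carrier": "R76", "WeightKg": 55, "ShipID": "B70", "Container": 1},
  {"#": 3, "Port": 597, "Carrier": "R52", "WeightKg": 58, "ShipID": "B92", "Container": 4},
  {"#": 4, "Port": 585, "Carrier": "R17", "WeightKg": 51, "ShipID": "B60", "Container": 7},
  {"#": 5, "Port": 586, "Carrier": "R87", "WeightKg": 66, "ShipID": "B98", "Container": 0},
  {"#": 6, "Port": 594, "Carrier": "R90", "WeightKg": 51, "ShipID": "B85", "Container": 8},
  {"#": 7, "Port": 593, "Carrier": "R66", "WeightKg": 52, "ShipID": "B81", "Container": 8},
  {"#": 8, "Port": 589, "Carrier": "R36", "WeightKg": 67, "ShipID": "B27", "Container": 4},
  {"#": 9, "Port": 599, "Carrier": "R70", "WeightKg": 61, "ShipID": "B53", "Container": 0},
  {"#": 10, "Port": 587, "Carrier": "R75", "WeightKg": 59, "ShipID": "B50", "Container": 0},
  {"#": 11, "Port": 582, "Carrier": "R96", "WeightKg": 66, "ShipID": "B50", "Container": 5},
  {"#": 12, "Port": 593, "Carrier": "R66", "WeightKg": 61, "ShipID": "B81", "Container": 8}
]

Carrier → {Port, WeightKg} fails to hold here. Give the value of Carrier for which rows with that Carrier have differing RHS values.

R66

Carrier=R88: row 1 → {Port,WeightKg} = (584, 63) ✓
Carrier=R76: row 2 → {Port,WeightKg} = (584, 55) ✓
Carrier=R52: row 3 → {Port,WeightKg} = (597, 58) ✓
Carrier=R17: row 4 → {Port,WeightKg} = (585, 51) ✓
Carrier=R87: row 5 → {Port,WeightKg} = (586, 66) ✓
Carrier=R90: row 6 → {Port,WeightKg} = (594, 51) ✓
Carrier=R66: rows 7, 12 → {Port,WeightKg} takes values {(593, 52), (593, 61)} — violation
Carrier=R36: row 8 → {Port,WeightKg} = (589, 67) ✓
Carrier=R70: row 9 → {Port,WeightKg} = (599, 61) ✓
Carrier=R75: row 10 → {Port,WeightKg} = (587, 59) ✓
Carrier=R96: row 11 → {Port,WeightKg} = (582, 66) ✓
The only Carrier value with inconsistent RHS is Carrier=R66.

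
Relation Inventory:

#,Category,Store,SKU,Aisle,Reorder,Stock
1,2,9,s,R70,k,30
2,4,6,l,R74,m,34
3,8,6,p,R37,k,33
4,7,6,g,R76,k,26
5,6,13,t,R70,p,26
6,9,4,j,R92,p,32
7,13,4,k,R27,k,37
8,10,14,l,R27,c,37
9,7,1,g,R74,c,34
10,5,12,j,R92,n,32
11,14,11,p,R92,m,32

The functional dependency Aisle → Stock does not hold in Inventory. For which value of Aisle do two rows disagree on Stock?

Aisle=R70: rows 1, 5 → Stock takes values {30, 26} — violation
Aisle=R74: rows 2, 9 → Stock = 34, 34 ✓
Aisle=R37: row 3 → Stock = 33 ✓
Aisle=R76: row 4 → Stock = 26 ✓
Aisle=R92: rows 6, 10, 11 → Stock = 32, 32, 32 ✓
Aisle=R27: rows 7, 8 → Stock = 37, 37 ✓
The only Aisle value with inconsistent Stock is Aisle=R70.

R70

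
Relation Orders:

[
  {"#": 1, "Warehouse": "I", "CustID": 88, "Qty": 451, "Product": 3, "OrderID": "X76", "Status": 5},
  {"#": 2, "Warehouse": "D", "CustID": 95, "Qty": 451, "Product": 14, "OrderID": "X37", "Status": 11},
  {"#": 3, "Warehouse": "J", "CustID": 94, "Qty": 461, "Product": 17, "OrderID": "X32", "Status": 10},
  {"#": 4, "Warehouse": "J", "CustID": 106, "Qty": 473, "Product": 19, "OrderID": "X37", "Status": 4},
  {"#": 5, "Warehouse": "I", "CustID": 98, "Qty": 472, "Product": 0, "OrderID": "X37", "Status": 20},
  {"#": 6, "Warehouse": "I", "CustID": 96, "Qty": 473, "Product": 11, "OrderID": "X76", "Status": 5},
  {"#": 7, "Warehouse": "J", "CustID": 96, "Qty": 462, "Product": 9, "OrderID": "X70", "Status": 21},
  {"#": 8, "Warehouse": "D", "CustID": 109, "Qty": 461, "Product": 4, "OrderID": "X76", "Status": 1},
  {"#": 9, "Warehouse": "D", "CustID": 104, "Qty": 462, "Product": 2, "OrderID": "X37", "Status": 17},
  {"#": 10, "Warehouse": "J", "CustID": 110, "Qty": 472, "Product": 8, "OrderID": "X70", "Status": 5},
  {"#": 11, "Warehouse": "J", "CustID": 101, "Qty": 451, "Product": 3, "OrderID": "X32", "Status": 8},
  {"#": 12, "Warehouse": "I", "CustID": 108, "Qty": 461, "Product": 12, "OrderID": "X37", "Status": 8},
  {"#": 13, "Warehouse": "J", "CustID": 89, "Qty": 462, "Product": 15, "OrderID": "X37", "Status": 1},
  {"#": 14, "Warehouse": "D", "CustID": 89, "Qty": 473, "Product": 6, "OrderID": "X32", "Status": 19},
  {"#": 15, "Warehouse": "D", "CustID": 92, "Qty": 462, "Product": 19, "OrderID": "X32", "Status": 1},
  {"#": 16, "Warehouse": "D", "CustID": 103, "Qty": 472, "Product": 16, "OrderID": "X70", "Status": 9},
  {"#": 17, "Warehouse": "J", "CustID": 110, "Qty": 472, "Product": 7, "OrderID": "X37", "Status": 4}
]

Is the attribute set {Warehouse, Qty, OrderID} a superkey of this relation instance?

All 17 rows have distinct {Warehouse, Qty, OrderID} values, so {Warehouse, Qty, OrderID} → (all attributes) holds and {Warehouse, Qty, OrderID} is a superkey.

Yes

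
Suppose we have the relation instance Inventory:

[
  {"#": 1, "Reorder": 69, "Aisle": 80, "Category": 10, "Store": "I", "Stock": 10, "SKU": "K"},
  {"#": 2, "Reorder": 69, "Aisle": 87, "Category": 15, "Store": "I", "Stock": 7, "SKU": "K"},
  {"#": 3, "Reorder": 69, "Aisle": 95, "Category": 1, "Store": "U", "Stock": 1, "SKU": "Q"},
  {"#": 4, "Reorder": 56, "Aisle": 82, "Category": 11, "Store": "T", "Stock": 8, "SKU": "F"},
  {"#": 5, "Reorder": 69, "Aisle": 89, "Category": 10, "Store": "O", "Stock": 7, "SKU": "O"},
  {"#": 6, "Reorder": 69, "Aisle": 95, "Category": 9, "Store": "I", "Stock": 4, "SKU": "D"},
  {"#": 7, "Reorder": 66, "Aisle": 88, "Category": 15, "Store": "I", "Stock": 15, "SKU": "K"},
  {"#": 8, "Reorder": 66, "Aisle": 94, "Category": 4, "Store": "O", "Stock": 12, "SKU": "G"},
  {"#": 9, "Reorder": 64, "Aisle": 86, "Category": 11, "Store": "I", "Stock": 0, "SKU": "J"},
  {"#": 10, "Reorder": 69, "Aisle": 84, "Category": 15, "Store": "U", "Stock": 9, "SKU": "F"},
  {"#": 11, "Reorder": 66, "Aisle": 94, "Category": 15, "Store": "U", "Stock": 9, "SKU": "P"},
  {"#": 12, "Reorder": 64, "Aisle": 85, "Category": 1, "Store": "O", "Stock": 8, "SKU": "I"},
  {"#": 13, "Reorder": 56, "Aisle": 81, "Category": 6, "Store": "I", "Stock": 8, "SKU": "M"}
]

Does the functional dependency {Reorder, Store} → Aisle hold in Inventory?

No

(Reorder=69, Store=I): rows 1, 2, 6 → Aisle takes values {80, 87, 95} — violation
(Reorder=69, Store=U): rows 3, 10 → Aisle takes values {95, 84} — violation
(Reorder=56, Store=T): row 4 → Aisle = 82 ✓
(Reorder=69, Store=O): row 5 → Aisle = 89 ✓
(Reorder=66, Store=I): row 7 → Aisle = 88 ✓
(Reorder=66, Store=O): row 8 → Aisle = 94 ✓
(Reorder=64, Store=I): row 9 → Aisle = 86 ✓
(Reorder=66, Store=U): row 11 → Aisle = 94 ✓
(Reorder=64, Store=O): row 12 → Aisle = 85 ✓
(Reorder=56, Store=I): row 13 → Aisle = 81 ✓
Two rows agree on {Reorder, Store} but differ on Aisle, so {Reorder, Store} → Aisle does not hold.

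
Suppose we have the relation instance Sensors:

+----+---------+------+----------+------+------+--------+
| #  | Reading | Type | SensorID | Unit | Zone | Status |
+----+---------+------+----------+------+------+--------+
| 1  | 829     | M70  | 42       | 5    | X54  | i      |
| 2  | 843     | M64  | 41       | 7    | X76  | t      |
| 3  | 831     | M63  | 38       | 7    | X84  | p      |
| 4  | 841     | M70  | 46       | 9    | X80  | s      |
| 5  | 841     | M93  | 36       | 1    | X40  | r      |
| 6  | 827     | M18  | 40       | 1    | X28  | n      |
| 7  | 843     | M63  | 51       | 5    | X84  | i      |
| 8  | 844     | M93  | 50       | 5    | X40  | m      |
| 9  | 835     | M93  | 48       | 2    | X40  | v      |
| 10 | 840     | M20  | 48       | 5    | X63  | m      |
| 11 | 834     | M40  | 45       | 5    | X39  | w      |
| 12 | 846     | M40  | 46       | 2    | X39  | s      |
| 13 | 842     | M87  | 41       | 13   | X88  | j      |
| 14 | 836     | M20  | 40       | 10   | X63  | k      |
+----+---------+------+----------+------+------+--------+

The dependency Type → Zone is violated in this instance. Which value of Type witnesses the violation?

M70

Type=M70: rows 1, 4 → Zone takes values {X54, X80} — violation
Type=M64: row 2 → Zone = X76 ✓
Type=M63: rows 3, 7 → Zone = X84, X84 ✓
Type=M93: rows 5, 8, 9 → Zone = X40, X40, X40 ✓
Type=M18: row 6 → Zone = X28 ✓
Type=M20: rows 10, 14 → Zone = X63, X63 ✓
Type=M40: rows 11, 12 → Zone = X39, X39 ✓
Type=M87: row 13 → Zone = X88 ✓
The only Type value with inconsistent Zone is Type=M70.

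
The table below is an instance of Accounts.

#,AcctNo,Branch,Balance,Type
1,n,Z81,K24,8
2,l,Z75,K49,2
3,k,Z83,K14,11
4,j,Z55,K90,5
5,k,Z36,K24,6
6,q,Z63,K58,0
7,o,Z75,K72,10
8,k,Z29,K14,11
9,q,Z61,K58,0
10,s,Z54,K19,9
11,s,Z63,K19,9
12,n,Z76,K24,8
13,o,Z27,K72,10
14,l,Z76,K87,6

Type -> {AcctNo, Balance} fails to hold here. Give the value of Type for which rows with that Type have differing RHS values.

6

Type=8: rows 1, 12 → {AcctNo,Balance} = (n, K24), (n, K24) ✓
Type=2: row 2 → {AcctNo,Balance} = (l, K49) ✓
Type=11: rows 3, 8 → {AcctNo,Balance} = (k, K14), (k, K14) ✓
Type=5: row 4 → {AcctNo,Balance} = (j, K90) ✓
Type=6: rows 5, 14 → {AcctNo,Balance} takes values {(k, K24), (l, K87)} — violation
Type=0: rows 6, 9 → {AcctNo,Balance} = (q, K58), (q, K58) ✓
Type=10: rows 7, 13 → {AcctNo,Balance} = (o, K72), (o, K72) ✓
Type=9: rows 10, 11 → {AcctNo,Balance} = (s, K19), (s, K19) ✓
The only Type value with inconsistent RHS is Type=6.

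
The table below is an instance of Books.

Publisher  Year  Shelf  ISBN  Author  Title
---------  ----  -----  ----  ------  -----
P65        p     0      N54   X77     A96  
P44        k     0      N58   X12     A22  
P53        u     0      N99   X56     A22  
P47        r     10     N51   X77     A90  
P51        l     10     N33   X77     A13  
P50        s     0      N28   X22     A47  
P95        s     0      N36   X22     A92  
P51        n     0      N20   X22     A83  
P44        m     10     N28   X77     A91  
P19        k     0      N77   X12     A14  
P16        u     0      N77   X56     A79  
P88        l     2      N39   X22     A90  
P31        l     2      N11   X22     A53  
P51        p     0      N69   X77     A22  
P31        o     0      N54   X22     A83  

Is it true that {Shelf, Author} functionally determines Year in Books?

No

(Shelf=0, Author=X77): 2 rows → Year = p, p ✓
(Shelf=0, Author=X12): 2 rows → Year = k, k ✓
(Shelf=0, Author=X56): 2 rows → Year = u, u ✓
(Shelf=10, Author=X77): 3 rows → Year takes values {r, l, m} — violation
(Shelf=0, Author=X22): 4 rows → Year takes values {s, n, o} — violation
(Shelf=2, Author=X22): 2 rows → Year = l, l ✓
Two rows agree on {Shelf, Author} but differ on Year, so {Shelf, Author} → Year does not hold.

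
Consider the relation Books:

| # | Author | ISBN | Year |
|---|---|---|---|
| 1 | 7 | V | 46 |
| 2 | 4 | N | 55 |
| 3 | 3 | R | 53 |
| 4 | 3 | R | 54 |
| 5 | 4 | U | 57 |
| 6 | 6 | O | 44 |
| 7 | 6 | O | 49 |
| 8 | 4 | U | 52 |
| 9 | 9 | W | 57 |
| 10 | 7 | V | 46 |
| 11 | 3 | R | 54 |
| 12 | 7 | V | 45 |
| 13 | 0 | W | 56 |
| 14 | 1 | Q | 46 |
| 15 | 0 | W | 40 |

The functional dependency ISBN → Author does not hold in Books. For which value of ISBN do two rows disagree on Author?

ISBN=V: rows 1, 10, 12 → Author = 7, 7, 7 ✓
ISBN=N: row 2 → Author = 4 ✓
ISBN=R: rows 3, 4, 11 → Author = 3, 3, 3 ✓
ISBN=U: rows 5, 8 → Author = 4, 4 ✓
ISBN=O: rows 6, 7 → Author = 6, 6 ✓
ISBN=W: rows 9, 13, 15 → Author takes values {9, 0} — violation
ISBN=Q: row 14 → Author = 1 ✓
The only ISBN value with inconsistent Author is ISBN=W.

W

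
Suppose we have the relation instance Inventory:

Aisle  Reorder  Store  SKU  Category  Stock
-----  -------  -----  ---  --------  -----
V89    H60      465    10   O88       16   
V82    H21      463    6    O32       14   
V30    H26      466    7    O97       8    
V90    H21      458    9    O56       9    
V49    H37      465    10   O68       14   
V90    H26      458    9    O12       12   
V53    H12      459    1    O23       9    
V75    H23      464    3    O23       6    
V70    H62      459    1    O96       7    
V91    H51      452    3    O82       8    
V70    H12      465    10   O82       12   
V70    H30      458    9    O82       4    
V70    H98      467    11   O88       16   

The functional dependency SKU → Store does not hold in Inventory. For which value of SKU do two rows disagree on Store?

3

SKU=10: 3 rows → Store = 465, 465, 465 ✓
SKU=6: 1 row → Store = 463 ✓
SKU=7: 1 row → Store = 466 ✓
SKU=9: 3 rows → Store = 458, 458, 458 ✓
SKU=1: 2 rows → Store = 459, 459 ✓
SKU=3: 2 rows → Store takes values {464, 452} — violation
SKU=11: 1 row → Store = 467 ✓
The only SKU value with inconsistent Store is SKU=3.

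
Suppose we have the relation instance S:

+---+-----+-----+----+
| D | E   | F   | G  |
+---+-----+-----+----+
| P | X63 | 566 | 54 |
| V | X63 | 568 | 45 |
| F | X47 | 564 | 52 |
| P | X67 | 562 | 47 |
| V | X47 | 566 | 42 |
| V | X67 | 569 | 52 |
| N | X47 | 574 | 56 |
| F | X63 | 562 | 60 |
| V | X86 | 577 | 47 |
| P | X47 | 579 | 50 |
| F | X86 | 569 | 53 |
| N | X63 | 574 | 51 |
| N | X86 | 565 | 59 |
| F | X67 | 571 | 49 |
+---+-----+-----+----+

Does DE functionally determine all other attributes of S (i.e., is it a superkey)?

All 14 rows have distinct DE values, so DE → (all attributes) holds and DE is a superkey.

Yes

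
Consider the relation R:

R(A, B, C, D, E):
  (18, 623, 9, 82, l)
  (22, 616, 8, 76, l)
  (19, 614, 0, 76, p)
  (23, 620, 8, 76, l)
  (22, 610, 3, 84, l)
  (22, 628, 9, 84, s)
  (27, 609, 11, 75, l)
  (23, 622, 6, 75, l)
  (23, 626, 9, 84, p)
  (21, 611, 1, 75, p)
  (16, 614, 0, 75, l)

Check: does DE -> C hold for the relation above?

No

(D=82, E=l): 1 row → C = 9 ✓
(D=76, E=l): 2 rows → C = 8, 8 ✓
(D=76, E=p): 1 row → C = 0 ✓
(D=84, E=l): 1 row → C = 3 ✓
(D=84, E=s): 1 row → C = 9 ✓
(D=75, E=l): 3 rows → C takes values {11, 6, 0} — violation
(D=84, E=p): 1 row → C = 9 ✓
(D=75, E=p): 1 row → C = 1 ✓
Two rows agree on DE but differ on C, so DE -> C does not hold.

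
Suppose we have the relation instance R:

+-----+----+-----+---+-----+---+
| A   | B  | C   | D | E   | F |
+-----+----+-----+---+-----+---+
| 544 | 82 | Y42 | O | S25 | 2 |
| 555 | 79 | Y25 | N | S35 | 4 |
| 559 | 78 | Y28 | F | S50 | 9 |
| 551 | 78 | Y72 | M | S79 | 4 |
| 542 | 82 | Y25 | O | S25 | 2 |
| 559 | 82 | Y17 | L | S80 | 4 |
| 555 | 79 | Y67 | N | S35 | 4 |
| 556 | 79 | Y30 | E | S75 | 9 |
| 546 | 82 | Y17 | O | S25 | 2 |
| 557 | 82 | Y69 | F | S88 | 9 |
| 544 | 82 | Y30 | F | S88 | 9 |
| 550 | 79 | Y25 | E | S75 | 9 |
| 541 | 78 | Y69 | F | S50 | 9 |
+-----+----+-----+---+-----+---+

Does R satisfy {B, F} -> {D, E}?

(B=82, F=2): 3 rows → {D,E} = (O, S25), (O, S25), (O, S25) ✓
(B=79, F=4): 2 rows → {D,E} = (N, S35), (N, S35) ✓
(B=78, F=9): 2 rows → {D,E} = (F, S50), (F, S50) ✓
(B=78, F=4): 1 row → {D,E} = (M, S79) ✓
(B=82, F=4): 1 row → {D,E} = (L, S80) ✓
(B=79, F=9): 2 rows → {D,E} = (E, S75), (E, S75) ✓
(B=82, F=9): 2 rows → {D,E} = (F, S88), (F, S88) ✓
Every {B, F} value is associated with a single {D, E} value, so {B, F} -> {D, E} holds.

Yes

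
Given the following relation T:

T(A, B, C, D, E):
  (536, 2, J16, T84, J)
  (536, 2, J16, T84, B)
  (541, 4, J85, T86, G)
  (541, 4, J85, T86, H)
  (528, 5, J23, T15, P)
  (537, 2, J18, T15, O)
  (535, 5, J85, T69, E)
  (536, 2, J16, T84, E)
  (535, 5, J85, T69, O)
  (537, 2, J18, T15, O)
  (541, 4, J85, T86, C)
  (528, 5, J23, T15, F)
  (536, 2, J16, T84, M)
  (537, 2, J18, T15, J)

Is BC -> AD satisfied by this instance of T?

Yes

(B=2, C=J16): 4 rows → {A,D} = (536, T84), (536, T84), (536, T84), (536, T84) ✓
(B=4, C=J85): 3 rows → {A,D} = (541, T86), (541, T86), (541, T86) ✓
(B=5, C=J23): 2 rows → {A,D} = (528, T15), (528, T15) ✓
(B=2, C=J18): 3 rows → {A,D} = (537, T15), (537, T15), (537, T15) ✓
(B=5, C=J85): 2 rows → {A,D} = (535, T69), (535, T69) ✓
Every BC value is associated with a single AD value, so BC -> AD holds.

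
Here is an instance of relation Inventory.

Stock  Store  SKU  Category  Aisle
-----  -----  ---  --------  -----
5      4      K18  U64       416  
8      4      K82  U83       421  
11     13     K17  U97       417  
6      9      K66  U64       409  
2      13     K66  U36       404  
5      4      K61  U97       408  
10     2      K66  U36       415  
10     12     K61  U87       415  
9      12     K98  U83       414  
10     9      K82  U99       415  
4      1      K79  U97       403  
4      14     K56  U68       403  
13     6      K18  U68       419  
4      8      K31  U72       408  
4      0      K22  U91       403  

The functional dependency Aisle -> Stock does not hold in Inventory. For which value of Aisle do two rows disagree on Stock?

408

Aisle=416: 1 row → Stock = 5 ✓
Aisle=421: 1 row → Stock = 8 ✓
Aisle=417: 1 row → Stock = 11 ✓
Aisle=409: 1 row → Stock = 6 ✓
Aisle=404: 1 row → Stock = 2 ✓
Aisle=408: 2 rows → Stock takes values {5, 4} — violation
Aisle=415: 3 rows → Stock = 10, 10, 10 ✓
Aisle=414: 1 row → Stock = 9 ✓
Aisle=403: 3 rows → Stock = 4, 4, 4 ✓
Aisle=419: 1 row → Stock = 13 ✓
The only Aisle value with inconsistent Stock is Aisle=408.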